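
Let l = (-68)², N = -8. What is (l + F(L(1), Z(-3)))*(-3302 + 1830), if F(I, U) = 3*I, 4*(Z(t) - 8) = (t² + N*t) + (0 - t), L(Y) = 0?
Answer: -6806528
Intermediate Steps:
Z(t) = 8 - 9*t/4 + t²/4 (Z(t) = 8 + ((t² - 8*t) + (0 - t))/4 = 8 + ((t² - 8*t) - t)/4 = 8 + (t² - 9*t)/4 = 8 + (-9*t/4 + t²/4) = 8 - 9*t/4 + t²/4)
l = 4624
(l + F(L(1), Z(-3)))*(-3302 + 1830) = (4624 + 3*0)*(-3302 + 1830) = (4624 + 0)*(-1472) = 4624*(-1472) = -6806528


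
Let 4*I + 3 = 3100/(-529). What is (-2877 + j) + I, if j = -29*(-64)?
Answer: -2165123/2116 ≈ -1023.2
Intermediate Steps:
I = -4687/2116 (I = -3/4 + (3100/(-529))/4 = -3/4 + (3100*(-1/529))/4 = -3/4 + (1/4)*(-3100/529) = -3/4 - 775/529 = -4687/2116 ≈ -2.2150)
j = 1856
(-2877 + j) + I = (-2877 + 1856) - 4687/2116 = -1021 - 4687/2116 = -2165123/2116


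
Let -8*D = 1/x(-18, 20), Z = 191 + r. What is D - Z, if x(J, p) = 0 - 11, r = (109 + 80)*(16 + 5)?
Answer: -366079/88 ≈ -4160.0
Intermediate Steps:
r = 3969 (r = 189*21 = 3969)
x(J, p) = -11
Z = 4160 (Z = 191 + 3969 = 4160)
D = 1/88 (D = -⅛/(-11) = -⅛*(-1/11) = 1/88 ≈ 0.011364)
D - Z = 1/88 - 1*4160 = 1/88 - 4160 = -366079/88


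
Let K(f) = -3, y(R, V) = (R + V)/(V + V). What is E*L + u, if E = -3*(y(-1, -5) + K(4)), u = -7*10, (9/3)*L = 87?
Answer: 694/5 ≈ 138.80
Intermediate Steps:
y(R, V) = (R + V)/(2*V) (y(R, V) = (R + V)/((2*V)) = (R + V)*(1/(2*V)) = (R + V)/(2*V))
L = 29 (L = (⅓)*87 = 29)
u = -70
E = 36/5 (E = -3*((½)*(-1 - 5)/(-5) - 3) = -3*((½)*(-⅕)*(-6) - 3) = -3*(⅗ - 3) = -3*(-12/5) = 36/5 ≈ 7.2000)
E*L + u = (36/5)*29 - 70 = 1044/5 - 70 = 694/5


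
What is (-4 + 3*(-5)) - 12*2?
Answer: -43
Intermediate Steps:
(-4 + 3*(-5)) - 12*2 = (-4 - 15) - 24 = -19 - 24 = -43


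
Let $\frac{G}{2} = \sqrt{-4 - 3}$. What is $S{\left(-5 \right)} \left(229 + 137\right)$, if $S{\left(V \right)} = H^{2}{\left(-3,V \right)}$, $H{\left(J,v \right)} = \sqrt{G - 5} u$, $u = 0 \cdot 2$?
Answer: $0$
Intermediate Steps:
$G = 2 i \sqrt{7}$ ($G = 2 \sqrt{-4 - 3} = 2 \sqrt{-7} = 2 i \sqrt{7} \approx 5.2915 i$)
$u = 0$
$H{\left(J,v \right)} = 0$ ($H{\left(J,v \right)} = \sqrt{2 i \sqrt{7} - 5} \cdot 0 = \sqrt{-5 + 2 i \sqrt{7}} \cdot 0 = 0$)
$S{\left(V \right)} = 0$ ($S{\left(V \right)} = 0^{2} = 0$)
$S{\left(-5 \right)} \left(229 + 137\right) = 0 \left(229 + 137\right) = 0 \cdot 366 = 0$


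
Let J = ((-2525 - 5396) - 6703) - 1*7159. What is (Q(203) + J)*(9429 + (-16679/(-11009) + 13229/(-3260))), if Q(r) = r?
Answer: -365035758803781/1794467 ≈ -2.0342e+8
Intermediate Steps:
J = -21783 (J = (-7921 - 6703) - 7159 = -14624 - 7159 = -21783)
(Q(203) + J)*(9429 + (-16679/(-11009) + 13229/(-3260))) = (203 - 21783)*(9429 + (-16679/(-11009) + 13229/(-3260))) = -21580*(9429 + (-16679*(-1/11009) + 13229*(-1/3260))) = -21580*(9429 + (16679/11009 - 13229/3260)) = -21580*(9429 - 91264521/35889340) = -21580*338309322339/35889340 = -365035758803781/1794467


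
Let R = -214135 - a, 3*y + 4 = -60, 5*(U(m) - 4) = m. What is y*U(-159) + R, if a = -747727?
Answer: 8012776/15 ≈ 5.3419e+5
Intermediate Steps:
U(m) = 4 + m/5
y = -64/3 (y = -4/3 + (⅓)*(-60) = -4/3 - 20 = -64/3 ≈ -21.333)
R = 533592 (R = -214135 - 1*(-747727) = -214135 + 747727 = 533592)
y*U(-159) + R = -64*(4 + (⅕)*(-159))/3 + 533592 = -64*(4 - 159/5)/3 + 533592 = -64/3*(-139/5) + 533592 = 8896/15 + 533592 = 8012776/15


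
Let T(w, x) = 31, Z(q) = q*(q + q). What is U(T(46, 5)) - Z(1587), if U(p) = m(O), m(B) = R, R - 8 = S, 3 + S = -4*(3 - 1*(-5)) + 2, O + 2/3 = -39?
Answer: -5037163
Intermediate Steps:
O = -119/3 (O = -⅔ - 39 = -119/3 ≈ -39.667)
S = -33 (S = -3 + (-4*(3 - 1*(-5)) + 2) = -3 + (-4*(3 + 5) + 2) = -3 + (-4*8 + 2) = -3 + (-32 + 2) = -3 - 30 = -33)
R = -25 (R = 8 - 33 = -25)
Z(q) = 2*q² (Z(q) = q*(2*q) = 2*q²)
m(B) = -25
U(p) = -25
U(T(46, 5)) - Z(1587) = -25 - 2*1587² = -25 - 2*2518569 = -25 - 1*5037138 = -25 - 5037138 = -5037163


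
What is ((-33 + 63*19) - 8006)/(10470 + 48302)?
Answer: -3421/29386 ≈ -0.11642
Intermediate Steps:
((-33 + 63*19) - 8006)/(10470 + 48302) = ((-33 + 1197) - 8006)/58772 = (1164 - 8006)*(1/58772) = -6842*1/58772 = -3421/29386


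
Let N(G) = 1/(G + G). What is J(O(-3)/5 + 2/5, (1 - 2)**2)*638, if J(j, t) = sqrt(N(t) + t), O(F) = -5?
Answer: 319*sqrt(6) ≈ 781.39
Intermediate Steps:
N(G) = 1/(2*G)
J(j, t) = sqrt(t + 1/(2*t)) (J(j, t) = sqrt(1/(2*t) + t) = sqrt(t + 1/(2*t)))
J(O(-3)/5 + 2/5, (1 - 2)**2)*638 = (sqrt(2/((1 - 2)**2) + 4*(1 - 2)**2)/2)*638 = (sqrt(2/((-1)**2) + 4*(-1)**2)/2)*638 = (sqrt(2/1 + 4*1)/2)*638 = (sqrt(2*1 + 4)/2)*638 = (sqrt(2 + 4)/2)*638 = (sqrt(6)/2)*638 = 319*sqrt(6)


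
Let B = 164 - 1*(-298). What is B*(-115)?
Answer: -53130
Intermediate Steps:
B = 462 (B = 164 + 298 = 462)
B*(-115) = 462*(-115) = -53130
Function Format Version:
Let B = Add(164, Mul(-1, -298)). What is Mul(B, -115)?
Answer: -53130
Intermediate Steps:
B = 462 (B = Add(164, 298) = 462)
Mul(B, -115) = Mul(462, -115) = -53130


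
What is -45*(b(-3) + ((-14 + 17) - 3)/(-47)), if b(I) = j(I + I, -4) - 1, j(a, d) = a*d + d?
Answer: -855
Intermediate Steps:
j(a, d) = d + a*d
b(I) = -5 - 8*I (b(I) = -4*(1 + (I + I)) - 1 = -4*(1 + 2*I) - 1 = (-4 - 8*I) - 1 = -5 - 8*I)
-45*(b(-3) + ((-14 + 17) - 3)/(-47)) = -45*((-5 - 8*(-3)) + ((-14 + 17) - 3)/(-47)) = -45*((-5 + 24) + (3 - 3)*(-1/47)) = -45*(19 + 0*(-1/47)) = -45*(19 + 0) = -45*19 = -855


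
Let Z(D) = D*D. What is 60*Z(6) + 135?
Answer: 2295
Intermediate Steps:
Z(D) = D²
60*Z(6) + 135 = 60*6² + 135 = 60*36 + 135 = 2160 + 135 = 2295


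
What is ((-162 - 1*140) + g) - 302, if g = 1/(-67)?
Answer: -40469/67 ≈ -604.01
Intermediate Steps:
g = -1/67 ≈ -0.014925
((-162 - 1*140) + g) - 302 = ((-162 - 1*140) - 1/67) - 302 = ((-162 - 140) - 1/67) - 302 = (-302 - 1/67) - 302 = -20235/67 - 302 = -40469/67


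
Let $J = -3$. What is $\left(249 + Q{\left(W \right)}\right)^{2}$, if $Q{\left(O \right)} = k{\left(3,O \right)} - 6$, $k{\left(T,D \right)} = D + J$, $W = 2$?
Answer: $58564$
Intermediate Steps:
$k{\left(T,D \right)} = -3 + D$ ($k{\left(T,D \right)} = D - 3 = -3 + D$)
$Q{\left(O \right)} = -9 + O$ ($Q{\left(O \right)} = \left(-3 + O\right) - 6 = -9 + O$)
$\left(249 + Q{\left(W \right)}\right)^{2} = \left(249 + \left(-9 + 2\right)\right)^{2} = \left(249 - 7\right)^{2} = 242^{2} = 58564$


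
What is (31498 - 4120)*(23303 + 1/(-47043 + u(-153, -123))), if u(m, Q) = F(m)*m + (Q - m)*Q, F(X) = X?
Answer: 322822703697/506 ≈ 6.3799e+8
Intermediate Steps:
u(m, Q) = m**2 + Q*(Q - m) (u(m, Q) = m*m + (Q - m)*Q = m**2 + Q*(Q - m))
(31498 - 4120)*(23303 + 1/(-47043 + u(-153, -123))) = (31498 - 4120)*(23303 + 1/(-47043 + ((-123)**2 + (-153)**2 - 1*(-123)*(-153)))) = 27378*(23303 + 1/(-47043 + (15129 + 23409 - 18819))) = 27378*(23303 + 1/(-47043 + 19719)) = 27378*(23303 + 1/(-27324)) = 27378*(23303 - 1/27324) = 27378*(636731171/27324) = 322822703697/506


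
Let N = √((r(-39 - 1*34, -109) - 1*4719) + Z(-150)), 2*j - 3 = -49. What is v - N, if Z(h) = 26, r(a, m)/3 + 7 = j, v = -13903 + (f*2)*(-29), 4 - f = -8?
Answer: -14599 - I*√4783 ≈ -14599.0 - 69.159*I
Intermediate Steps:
f = 12 (f = 4 - 1*(-8) = 4 + 8 = 12)
j = -23 (j = 3/2 + (½)*(-49) = 3/2 - 49/2 = -23)
v = -14599 (v = -13903 + (12*2)*(-29) = -13903 + 24*(-29) = -13903 - 696 = -14599)
r(a, m) = -90 (r(a, m) = -21 + 3*(-23) = -21 - 69 = -90)
N = I*√4783 (N = √((-90 - 1*4719) + 26) = √((-90 - 4719) + 26) = √(-4809 + 26) = √(-4783) = I*√4783 ≈ 69.159*I)
v - N = -14599 - I*√4783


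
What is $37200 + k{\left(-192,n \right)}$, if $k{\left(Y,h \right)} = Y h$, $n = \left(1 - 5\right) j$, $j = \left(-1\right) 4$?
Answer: $34128$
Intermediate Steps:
$j = -4$
$n = 16$ ($n = \left(1 - 5\right) \left(-4\right) = \left(-4\right) \left(-4\right) = 16$)
$37200 + k{\left(-192,n \right)} = 37200 - 3072 = 34128$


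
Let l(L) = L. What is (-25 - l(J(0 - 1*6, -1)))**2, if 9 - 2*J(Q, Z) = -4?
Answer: 3969/4 ≈ 992.25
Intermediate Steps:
J(Q, Z) = 13/2 (J(Q, Z) = 9/2 - 1/2*(-4) = 9/2 + 2 = 13/2)
(-25 - l(J(0 - 1*6, -1)))**2 = (-25 - 1*13/2)**2 = (-25 - 13/2)**2 = (-63/2)**2 = 3969/4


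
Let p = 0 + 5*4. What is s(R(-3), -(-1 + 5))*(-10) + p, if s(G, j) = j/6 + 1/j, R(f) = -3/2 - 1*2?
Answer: 175/6 ≈ 29.167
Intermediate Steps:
R(f) = -7/2 (R(f) = -3*½ - 2 = -3/2 - 2 = -7/2)
s(G, j) = 1/j + j/6 (s(G, j) = j*(⅙) + 1/j = j/6 + 1/j = 1/j + j/6)
p = 20 (p = 0 + 20 = 20)
s(R(-3), -(-1 + 5))*(-10) + p = (1/(-(-1 + 5)) + (-(-1 + 5))/6)*(-10) + 20 = (1/(-1*4) + (-1*4)/6)*(-10) + 20 = (1/(-4) + (⅙)*(-4))*(-10) + 20 = (-¼ - ⅔)*(-10) + 20 = -11/12*(-10) + 20 = 55/6 + 20 = 175/6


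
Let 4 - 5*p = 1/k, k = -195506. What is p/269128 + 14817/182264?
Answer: 97455229390797/1198753489551344 ≈ 0.081297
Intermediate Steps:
p = 156405/195506 (p = ⅘ - ⅕/(-195506) = ⅘ - ⅕*(-1/195506) = ⅘ + 1/977530 = 156405/195506 ≈ 0.80000)
p/269128 + 14817/182264 = (156405/195506)/269128 + 14817/182264 = (156405/195506)*(1/269128) + 14817*(1/182264) = 156405/52616138768 + 14817/182264 = 97455229390797/1198753489551344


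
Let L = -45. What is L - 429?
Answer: -474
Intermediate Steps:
L - 429 = -45 - 429 = -474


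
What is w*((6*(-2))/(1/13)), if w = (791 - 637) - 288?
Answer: 20904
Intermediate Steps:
w = -134 (w = 154 - 288 = -134)
w*((6*(-2))/(1/13)) = -134*6*(-2)/(1/13) = -(-1608)/1/13 = -(-1608)*13 = -134*(-156) = 20904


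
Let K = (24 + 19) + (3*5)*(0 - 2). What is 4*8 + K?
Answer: 45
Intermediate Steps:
K = 13 (K = 43 + 15*(-2) = 43 - 30 = 13)
4*8 + K = 4*8 + 13 = 32 + 13 = 45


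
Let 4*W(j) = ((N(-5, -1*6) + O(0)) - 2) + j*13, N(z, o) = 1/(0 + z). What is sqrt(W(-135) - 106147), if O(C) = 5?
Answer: I*sqrt(10658505)/10 ≈ 326.47*I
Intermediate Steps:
N(z, o) = 1/z
W(j) = 7/10 + 13*j/4 (W(j) = (((1/(-5) + 5) - 2) + j*13)/4 = (((-1/5 + 5) - 2) + 13*j)/4 = ((24/5 - 2) + 13*j)/4 = (14/5 + 13*j)/4 = 7/10 + 13*j/4)
sqrt(W(-135) - 106147) = sqrt((7/10 + (13/4)*(-135)) - 106147) = sqrt((7/10 - 1755/4) - 106147) = sqrt(-8761/20 - 106147) = sqrt(-2131701/20) = I*sqrt(10658505)/10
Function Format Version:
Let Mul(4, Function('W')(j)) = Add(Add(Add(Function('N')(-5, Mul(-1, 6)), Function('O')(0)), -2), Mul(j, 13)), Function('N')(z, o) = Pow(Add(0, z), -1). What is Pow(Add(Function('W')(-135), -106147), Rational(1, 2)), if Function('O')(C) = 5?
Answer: Mul(Rational(1, 10), I, Pow(10658505, Rational(1, 2))) ≈ Mul(326.47, I)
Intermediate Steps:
Function('N')(z, o) = Pow(z, -1)
Function('W')(j) = Add(Rational(7, 10), Mul(Rational(13, 4), j)) (Function('W')(j) = Mul(Rational(1, 4), Add(Add(Add(Pow(-5, -1), 5), -2), Mul(j, 13))) = Mul(Rational(1, 4), Add(Add(Add(Rational(-1, 5), 5), -2), Mul(13, j))) = Mul(Rational(1, 4), Add(Add(Rational(24, 5), -2), Mul(13, j))) = Mul(Rational(1, 4), Add(Rational(14, 5), Mul(13, j))) = Add(Rational(7, 10), Mul(Rational(13, 4), j)))
Pow(Add(Function('W')(-135), -106147), Rational(1, 2)) = Pow(Add(Add(Rational(7, 10), Mul(Rational(13, 4), -135)), -106147), Rational(1, 2)) = Pow(Add(Add(Rational(7, 10), Rational(-1755, 4)), -106147), Rational(1, 2)) = Pow(Add(Rational(-8761, 20), -106147), Rational(1, 2)) = Pow(Rational(-2131701, 20), Rational(1, 2)) = Mul(Rational(1, 10), I, Pow(10658505, Rational(1, 2)))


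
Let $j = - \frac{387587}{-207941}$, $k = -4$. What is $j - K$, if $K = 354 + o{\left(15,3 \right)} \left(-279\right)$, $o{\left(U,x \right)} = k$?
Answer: $- \frac{305285683}{207941} \approx -1468.1$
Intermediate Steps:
$o{\left(U,x \right)} = -4$
$K = 1470$ ($K = 354 - -1116 = 354 + 1116 = 1470$)
$j = \frac{387587}{207941}$ ($j = \left(-387587\right) \left(- \frac{1}{207941}\right) = \frac{387587}{207941} \approx 1.8639$)
$j - K = \frac{387587}{207941} - 1470 = - \frac{305285683}{207941}$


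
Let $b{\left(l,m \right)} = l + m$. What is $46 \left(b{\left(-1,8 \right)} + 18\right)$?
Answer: $1150$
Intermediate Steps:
$46 \left(b{\left(-1,8 \right)} + 18\right) = 46 \left(\left(-1 + 8\right) + 18\right) = 46 \left(7 + 18\right) = 46 \cdot 25 = 1150$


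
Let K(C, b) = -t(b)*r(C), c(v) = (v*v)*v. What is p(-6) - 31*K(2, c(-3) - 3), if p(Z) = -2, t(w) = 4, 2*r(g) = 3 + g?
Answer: 308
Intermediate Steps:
r(g) = 3/2 + g/2 (r(g) = (3 + g)/2 = 3/2 + g/2)
c(v) = v³ (c(v) = v²*v = v³)
K(C, b) = -6 - 2*C (K(C, b) = -4*(3/2 + C/2) = -(6 + 2*C) = -6 - 2*C)
p(-6) - 31*K(2, c(-3) - 3) = -2 - 31*(-6 - 2*2) = -2 - 31*(-6 - 4) = -2 - 31*(-10) = -2 + 310 = 308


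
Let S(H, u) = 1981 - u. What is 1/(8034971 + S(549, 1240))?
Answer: 1/8035712 ≈ 1.2444e-7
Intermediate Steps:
1/(8034971 + S(549, 1240)) = 1/(8034971 + (1981 - 1*1240)) = 1/(8034971 + (1981 - 1240)) = 1/(8034971 + 741) = 1/8035712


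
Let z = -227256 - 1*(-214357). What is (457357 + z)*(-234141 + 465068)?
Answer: 102637352566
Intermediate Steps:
z = -12899 (z = -227256 + 214357 = -12899)
(457357 + z)*(-234141 + 465068) = (457357 - 12899)*(-234141 + 465068) = 444458*230927 = 102637352566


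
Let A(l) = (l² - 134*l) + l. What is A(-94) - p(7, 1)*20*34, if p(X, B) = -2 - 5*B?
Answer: 26098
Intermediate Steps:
p(X, B) = -2 - 5*B
A(l) = l² - 133*l
A(-94) - p(7, 1)*20*34 = -94*(-133 - 94) - (-2 - 5*1)*20*34 = -94*(-227) - (-2 - 5)*20*34 = 21338 - (-7*20)*34 = 21338 - (-140)*34 = 21338 - 1*(-4760) = 21338 + 4760 = 26098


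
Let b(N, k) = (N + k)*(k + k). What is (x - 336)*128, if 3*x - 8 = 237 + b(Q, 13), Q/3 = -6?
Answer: -114304/3 ≈ -38101.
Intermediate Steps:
Q = -18 (Q = 3*(-6) = -18)
b(N, k) = 2*k*(N + k) (b(N, k) = (N + k)*(2*k) = 2*k*(N + k))
x = 115/3 (x = 8/3 + (237 + 2*13*(-18 + 13))/3 = 8/3 + (237 + 2*13*(-5))/3 = 8/3 + (237 - 130)/3 = 8/3 + (1/3)*107 = 8/3 + 107/3 = 115/3 ≈ 38.333)
(x - 336)*128 = (115/3 - 336)*128 = -893/3*128 = -114304/3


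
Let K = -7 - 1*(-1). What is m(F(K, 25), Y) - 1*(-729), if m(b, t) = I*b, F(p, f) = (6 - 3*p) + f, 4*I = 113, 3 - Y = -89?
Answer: 8453/4 ≈ 2113.3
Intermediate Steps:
Y = 92 (Y = 3 - 1*(-89) = 3 + 89 = 92)
I = 113/4 (I = (1/4)*113 = 113/4 ≈ 28.250)
K = -6 (K = -7 + 1 = -6)
F(p, f) = 6 + f - 3*p
m(b, t) = 113*b/4
m(F(K, 25), Y) - 1*(-729) = 113*(6 + 25 - 3*(-6))/4 - 1*(-729) = 113*(6 + 25 + 18)/4 + 729 = (113/4)*49 + 729 = 5537/4 + 729 = 8453/4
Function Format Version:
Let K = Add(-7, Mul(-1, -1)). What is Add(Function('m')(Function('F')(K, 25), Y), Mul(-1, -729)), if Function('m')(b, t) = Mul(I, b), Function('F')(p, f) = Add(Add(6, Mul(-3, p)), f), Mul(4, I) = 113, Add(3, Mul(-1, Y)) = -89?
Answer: Rational(8453, 4) ≈ 2113.3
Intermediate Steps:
Y = 92 (Y = Add(3, Mul(-1, -89)) = Add(3, 89) = 92)
I = Rational(113, 4) (I = Mul(Rational(1, 4), 113) = Rational(113, 4) ≈ 28.250)
K = -6 (K = Add(-7, 1) = -6)
Function('F')(p, f) = Add(6, f, Mul(-3, p))
Function('m')(b, t) = Mul(Rational(113, 4), b)
Add(Function('m')(Function('F')(K, 25), Y), Mul(-1, -729)) = Add(Mul(Rational(113, 4), Add(6, 25, Mul(-3, -6))), Mul(-1, -729)) = Add(Mul(Rational(113, 4), Add(6, 25, 18)), 729) = Add(Mul(Rational(113, 4), 49), 729) = Add(Rational(5537, 4), 729) = Rational(8453, 4)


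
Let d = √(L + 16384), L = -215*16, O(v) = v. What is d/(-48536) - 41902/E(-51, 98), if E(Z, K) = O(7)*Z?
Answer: 5986/51 - √809/12134 ≈ 117.37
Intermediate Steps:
L = -3440
E(Z, K) = 7*Z
d = 4*√809 (d = √(-3440 + 16384) = √12944 = 4*√809 ≈ 113.77)
d/(-48536) - 41902/E(-51, 98) = (4*√809)/(-48536) - 41902/(7*(-51)) = (4*√809)*(-1/48536) - 41902/(-357) = -√809/12134 - 41902*(-1/357) = -√809/12134 + 5986/51 = 5986/51 - √809/12134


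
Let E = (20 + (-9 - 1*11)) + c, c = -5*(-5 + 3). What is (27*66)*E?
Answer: 17820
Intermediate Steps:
c = 10 (c = -5*(-2) = 10)
E = 10 (E = (20 + (-9 - 1*11)) + 10 = (20 + (-9 - 11)) + 10 = (20 - 20) + 10 = 0 + 10 = 10)
(27*66)*E = (27*66)*10 = 1782*10 = 17820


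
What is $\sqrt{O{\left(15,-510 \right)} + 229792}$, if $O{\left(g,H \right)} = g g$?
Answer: $\sqrt{230017} \approx 479.6$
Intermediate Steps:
$O{\left(g,H \right)} = g^{2}$
$\sqrt{O{\left(15,-510 \right)} + 229792} = \sqrt{15^{2} + 229792} = \sqrt{225 + 229792} = \sqrt{230017}$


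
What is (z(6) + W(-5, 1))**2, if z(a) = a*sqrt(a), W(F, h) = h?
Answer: 217 + 12*sqrt(6) ≈ 246.39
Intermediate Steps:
z(a) = a**(3/2)
(z(6) + W(-5, 1))**2 = (6**(3/2) + 1)**2 = (6*sqrt(6) + 1)**2 = (1 + 6*sqrt(6))**2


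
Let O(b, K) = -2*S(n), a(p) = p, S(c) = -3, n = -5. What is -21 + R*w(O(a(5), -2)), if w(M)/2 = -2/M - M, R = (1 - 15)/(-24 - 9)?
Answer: -2611/99 ≈ -26.374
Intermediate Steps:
O(b, K) = 6 (O(b, K) = -2*(-3) = 6)
R = 14/33 (R = -14/(-33) = -14*(-1/33) = 14/33 ≈ 0.42424)
w(M) = -4/M - 2*M (w(M) = 2*(-2/M - M) = 2*(-M - 2/M) = -4/M - 2*M)
-21 + R*w(O(a(5), -2)) = -21 + 14*(-4/6 - 2*6)/33 = -21 + 14*(-4*⅙ - 12)/33 = -21 + 14*(-⅔ - 12)/33 = -21 + (14/33)*(-38/3) = -21 - 532/99 = -2611/99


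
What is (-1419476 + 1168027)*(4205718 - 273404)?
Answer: -988776422986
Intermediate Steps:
(-1419476 + 1168027)*(4205718 - 273404) = -251449*3932314 = -988776422986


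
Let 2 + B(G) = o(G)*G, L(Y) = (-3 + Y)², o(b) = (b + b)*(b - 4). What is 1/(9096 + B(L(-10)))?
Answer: 1/9434224 ≈ 1.0600e-7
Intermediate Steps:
o(b) = 2*b*(-4 + b) (o(b) = (2*b)*(-4 + b) = 2*b*(-4 + b))
B(G) = -2 + 2*G²*(-4 + G) (B(G) = -2 + (2*G*(-4 + G))*G = -2 + 2*G²*(-4 + G))
1/(9096 + B(L(-10))) = 1/(9096 + (-2 + 2*((-3 - 10)²)²*(-4 + (-3 - 10)²))) = 1/(9096 + (-2 + 2*((-13)²)²*(-4 + (-13)²))) = 1/(9096 + (-2 + 2*169²*(-4 + 169))) = 1/(9096 + (-2 + 2*28561*165)) = 1/(9096 + (-2 + 9425130)) = 1/(9096 + 9425128) = 1/9434224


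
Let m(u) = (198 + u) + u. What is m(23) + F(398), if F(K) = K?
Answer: 642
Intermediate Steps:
m(u) = 198 + 2*u
m(23) + F(398) = (198 + 2*23) + 398 = (198 + 46) + 398 = 244 + 398 = 642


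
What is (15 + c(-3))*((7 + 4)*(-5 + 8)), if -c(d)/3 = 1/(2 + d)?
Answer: 594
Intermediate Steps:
c(d) = -3/(2 + d)
(15 + c(-3))*((7 + 4)*(-5 + 8)) = (15 - 3/(2 - 3))*((7 + 4)*(-5 + 8)) = (15 - 3/(-1))*(11*3) = (15 - 3*(-1))*33 = (15 + 3)*33 = 18*33 = 594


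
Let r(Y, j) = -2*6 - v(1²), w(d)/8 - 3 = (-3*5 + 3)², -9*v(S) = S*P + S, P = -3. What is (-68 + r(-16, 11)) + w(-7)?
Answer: 9862/9 ≈ 1095.8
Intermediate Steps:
v(S) = 2*S/9 (v(S) = -(S*(-3) + S)/9 = -(-3*S + S)/9 = -(-2)*S/9 = 2*S/9)
w(d) = 1176 (w(d) = 24 + 8*(-3*5 + 3)² = 24 + 8*(-15 + 3)² = 24 + 8*(-12)² = 24 + 8*144 = 24 + 1152 = 1176)
r(Y, j) = -110/9 (r(Y, j) = -2*6 - 2*1²/9 = -12 - 2/9 = -110/9)
(-68 + r(-16, 11)) + w(-7) = (-68 - 110/9) + 1176 = -722/9 + 1176 = 9862/9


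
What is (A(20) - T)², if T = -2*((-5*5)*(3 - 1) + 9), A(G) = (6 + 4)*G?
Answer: 13924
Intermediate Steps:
A(G) = 10*G
T = 82 (T = -2*(-25*2 + 9) = -2*(-50 + 9) = -2*(-41) = 82)
(A(20) - T)² = (10*20 - 1*82)² = (200 - 82)² = 118² = 13924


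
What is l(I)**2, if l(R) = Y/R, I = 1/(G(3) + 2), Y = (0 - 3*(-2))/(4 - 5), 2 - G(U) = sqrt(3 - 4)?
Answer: 540 - 288*I ≈ 540.0 - 288.0*I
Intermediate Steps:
G(U) = 2 - I (G(U) = 2 - sqrt(3 - 4) = 2 - sqrt(-1) = 2 - I)
Y = -6 (Y = (0 + 6)/(-1) = 6*(-1) = -6)
I = (4 + I)/17 (I = 1/((2 - I) + 2) = 1/(4 - I) = (4 + I)/17 ≈ 0.23529 + 0.058824*I)
l(R) = -6/R
l(I)**2 = (-6*17*(4/17 - I/17))**2 = (-102*(4/17 - I/17))**2 = 10404*(4/17 - I/17)**2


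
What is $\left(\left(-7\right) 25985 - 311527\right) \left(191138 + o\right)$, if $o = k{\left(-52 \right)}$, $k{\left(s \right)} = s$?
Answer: $-94286036292$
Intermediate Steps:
$o = -52$
$\left(\left(-7\right) 25985 - 311527\right) \left(191138 + o\right) = \left(\left(-7\right) 25985 - 311527\right) \left(191138 - 52\right) = \left(-181895 - 311527\right) 191086 = \left(-493422\right) 191086 = -94286036292$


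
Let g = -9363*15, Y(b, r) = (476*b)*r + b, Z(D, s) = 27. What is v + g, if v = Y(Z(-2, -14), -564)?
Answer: -7388946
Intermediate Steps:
Y(b, r) = b + 476*b*r (Y(b, r) = 476*b*r + b = b + 476*b*r)
g = -140445
v = -7248501 (v = 27*(1 + 476*(-564)) = 27*(1 - 268464) = 27*(-268463) = -7248501)
v + g = -7248501 - 140445 = -7388946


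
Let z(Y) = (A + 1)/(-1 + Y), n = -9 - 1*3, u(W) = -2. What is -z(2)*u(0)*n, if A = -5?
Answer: 96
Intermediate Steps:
n = -12 (n = -9 - 3 = -12)
z(Y) = -4/(-1 + Y) (z(Y) = (-5 + 1)/(-1 + Y) = -4/(-1 + Y))
-z(2)*u(0)*n = --4/(-1 + 2)*(-2)*(-12) = --4/1*(-2)*(-12) = --4*1*(-2)*(-12) = -(-4*(-2))*(-12) = -8*(-12) = -1*(-96) = 96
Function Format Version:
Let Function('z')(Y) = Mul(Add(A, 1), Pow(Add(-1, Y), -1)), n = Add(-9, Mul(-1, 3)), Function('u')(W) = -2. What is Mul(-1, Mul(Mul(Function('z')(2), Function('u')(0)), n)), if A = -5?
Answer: 96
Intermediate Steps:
n = -12 (n = Add(-9, -3) = -12)
Function('z')(Y) = Mul(-4, Pow(Add(-1, Y), -1)) (Function('z')(Y) = Mul(Add(-5, 1), Pow(Add(-1, Y), -1)) = Mul(-4, Pow(Add(-1, Y), -1)))
Mul(-1, Mul(Mul(Function('z')(2), Function('u')(0)), n)) = Mul(-1, Mul(Mul(Mul(-4, Pow(Add(-1, 2), -1)), -2), -12)) = Mul(-1, Mul(Mul(Mul(-4, Pow(1, -1)), -2), -12)) = Mul(-1, Mul(Mul(Mul(-4, 1), -2), -12)) = Mul(-1, Mul(Mul(-4, -2), -12)) = Mul(-1, Mul(8, -12)) = Mul(-1, -96) = 96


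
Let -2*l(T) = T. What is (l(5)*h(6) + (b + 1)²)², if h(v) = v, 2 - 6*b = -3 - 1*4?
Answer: 1225/16 ≈ 76.563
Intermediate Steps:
l(T) = -T/2
b = 3/2 (b = ⅓ - (-3 - 1*4)/6 = ⅓ - (-3 - 4)/6 = ⅓ - ⅙*(-7) = ⅓ + 7/6 = 3/2 ≈ 1.5000)
(l(5)*h(6) + (b + 1)²)² = (-½*5*6 + (3/2 + 1)²)² = (-5/2*6 + (5/2)²)² = (-15 + 25/4)² = (-35/4)² = 1225/16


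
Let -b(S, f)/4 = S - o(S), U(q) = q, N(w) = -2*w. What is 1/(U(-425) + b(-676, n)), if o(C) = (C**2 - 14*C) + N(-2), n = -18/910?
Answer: 1/1868055 ≈ 5.3532e-7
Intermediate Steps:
n = -9/455 (n = -18*1/910 = -9/455 ≈ -0.019780)
o(C) = 4 + C**2 - 14*C (o(C) = (C**2 - 14*C) - 2*(-2) = (C**2 - 14*C) + 4 = 4 + C**2 - 14*C)
b(S, f) = 16 - 60*S + 4*S**2 (b(S, f) = -4*(S - (4 + S**2 - 14*S)) = -4*(S + (-4 - S**2 + 14*S)) = -4*(-4 - S**2 + 15*S) = 16 - 60*S + 4*S**2)
1/(U(-425) + b(-676, n)) = 1/(-425 + (16 - 60*(-676) + 4*(-676)**2)) = 1/(-425 + (16 + 40560 + 4*456976)) = 1/(-425 + (16 + 40560 + 1827904)) = 1/(-425 + 1868480) = 1/1868055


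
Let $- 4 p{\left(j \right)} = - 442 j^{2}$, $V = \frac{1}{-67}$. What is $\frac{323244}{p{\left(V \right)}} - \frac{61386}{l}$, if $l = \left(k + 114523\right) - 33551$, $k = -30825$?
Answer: $\frac{145530824474598}{11082487} \approx 1.3132 \cdot 10^{7}$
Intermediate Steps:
$l = 50147$ ($l = \left(-30825 + 114523\right) - 33551 = 83698 - 33551 = 50147$)
$V = - \frac{1}{67} \approx -0.014925$
$p{\left(j \right)} = \frac{221 j^{2}}{2}$ ($p{\left(j \right)} = - \frac{\left(-442\right) j^{2}}{4} = \frac{221 j^{2}}{2}$)
$\frac{323244}{p{\left(V \right)}} - \frac{61386}{l} = \frac{323244}{\frac{221}{2} \left(- \frac{1}{67}\right)^{2}} - \frac{61386}{50147} = \frac{323244}{\frac{221}{2} \cdot \frac{1}{4489}} - \frac{61386}{50147} = \frac{323244}{\frac{221}{8978}} - \frac{61386}{50147} = 323244 \cdot \frac{8978}{221} - \frac{61386}{50147} = \frac{2902084632}{221} - \frac{61386}{50147} = \frac{145530824474598}{11082487}$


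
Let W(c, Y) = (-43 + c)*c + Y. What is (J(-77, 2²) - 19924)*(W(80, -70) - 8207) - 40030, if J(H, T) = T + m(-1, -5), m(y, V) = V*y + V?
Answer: 105874610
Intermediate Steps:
W(c, Y) = Y + c*(-43 + c) (W(c, Y) = c*(-43 + c) + Y = Y + c*(-43 + c))
m(y, V) = V + V*y
J(H, T) = T (J(H, T) = T - 5*(1 - 1) = T - 5*0 = T + 0 = T)
(J(-77, 2²) - 19924)*(W(80, -70) - 8207) - 40030 = (2² - 19924)*((-70 + 80² - 43*80) - 8207) - 40030 = (4 - 19924)*((-70 + 6400 - 3440) - 8207) - 40030 = -19920*(2890 - 8207) - 40030 = -19920*(-5317) - 40030 = 105914640 - 40030 = 105874610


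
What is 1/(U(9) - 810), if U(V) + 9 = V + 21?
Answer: -1/789 ≈ -0.0012674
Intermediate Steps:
U(V) = 12 + V (U(V) = -9 + (V + 21) = -9 + (21 + V) = 12 + V)
1/(U(9) - 810) = 1/((12 + 9) - 810) = 1/(21 - 810) = 1/(-789) = -1/789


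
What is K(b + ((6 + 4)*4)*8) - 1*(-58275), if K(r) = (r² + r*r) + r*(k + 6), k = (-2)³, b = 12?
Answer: 278059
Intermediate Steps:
k = -8
K(r) = -2*r + 2*r² (K(r) = (r² + r*r) + r*(-8 + 6) = (r² + r²) + r*(-2) = 2*r² - 2*r = -2*r + 2*r²)
K(b + ((6 + 4)*4)*8) - 1*(-58275) = 2*(12 + ((6 + 4)*4)*8)*(-1 + (12 + ((6 + 4)*4)*8)) - 1*(-58275) = 2*(12 + (10*4)*8)*(-1 + (12 + (10*4)*8)) + 58275 = 2*(12 + 40*8)*(-1 + (12 + 40*8)) + 58275 = 2*(12 + 320)*(-1 + (12 + 320)) + 58275 = 2*332*(-1 + 332) + 58275 = 2*332*331 + 58275 = 219784 + 58275 = 278059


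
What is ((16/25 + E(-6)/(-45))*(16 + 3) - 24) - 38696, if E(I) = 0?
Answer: -967696/25 ≈ -38708.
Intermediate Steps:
((16/25 + E(-6)/(-45))*(16 + 3) - 24) - 38696 = ((16/25 + 0/(-45))*(16 + 3) - 24) - 38696 = ((16*(1/25) + 0*(-1/45))*19 - 24) - 38696 = ((16/25 + 0)*19 - 24) - 38696 = ((16/25)*19 - 24) - 38696 = (304/25 - 24) - 38696 = -296/25 - 38696 = -967696/25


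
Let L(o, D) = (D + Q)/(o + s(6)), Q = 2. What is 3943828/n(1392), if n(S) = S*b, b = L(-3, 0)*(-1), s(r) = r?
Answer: -985957/232 ≈ -4249.8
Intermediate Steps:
L(o, D) = (2 + D)/(6 + o) (L(o, D) = (D + 2)/(o + 6) = (2 + D)/(6 + o))
b = -⅔ (b = ((2 + 0)/(6 - 3))*(-1) = (2/3)*(-1) = ((⅓)*2)*(-1) = (⅔)*(-1) = -⅔ ≈ -0.66667)
n(S) = -2*S/3 (n(S) = S*(-⅔) = -2*S/3)
3943828/n(1392) = 3943828/((-⅔*1392)) = 3943828/(-928) = 3943828*(-1/928) = -985957/232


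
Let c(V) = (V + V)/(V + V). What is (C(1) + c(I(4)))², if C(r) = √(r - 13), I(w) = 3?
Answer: -11 + 4*I*√3 ≈ -11.0 + 6.9282*I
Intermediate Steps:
C(r) = √(-13 + r)
c(V) = 1 (c(V) = (2*V)/((2*V)) = (2*V)*(1/(2*V)) = 1)
(C(1) + c(I(4)))² = (√(-13 + 1) + 1)² = (√(-12) + 1)² = (2*I*√3 + 1)² = (1 + 2*I*√3)²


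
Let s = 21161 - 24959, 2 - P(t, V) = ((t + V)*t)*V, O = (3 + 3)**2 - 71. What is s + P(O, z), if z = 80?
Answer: 122204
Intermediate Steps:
O = -35 (O = 6**2 - 71 = 36 - 71 = -35)
P(t, V) = 2 - V*t*(V + t) (P(t, V) = 2 - (t + V)*t*V = 2 - (V + t)*t*V = 2 - t*(V + t)*V = 2 - V*t*(V + t))
s = -3798
s + P(O, z) = -3798 + (2 - 1*80*(-35)**2 - 1*(-35)*80**2) = -3798 + (2 - 1*80*1225 - 1*(-35)*6400) = -3798 + (2 - 98000 + 224000) = -3798 + 126002 = 122204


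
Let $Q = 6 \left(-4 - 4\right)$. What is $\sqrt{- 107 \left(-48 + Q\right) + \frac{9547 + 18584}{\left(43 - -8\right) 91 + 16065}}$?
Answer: $\frac{\sqrt{489398188342}}{6902} \approx 101.36$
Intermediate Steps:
$Q = -48$ ($Q = 6 \left(-8\right) = -48$)
$\sqrt{- 107 \left(-48 + Q\right) + \frac{9547 + 18584}{\left(43 - -8\right) 91 + 16065}} = \sqrt{- 107 \left(-48 - 48\right) + \frac{9547 + 18584}{\left(43 - -8\right) 91 + 16065}} = \sqrt{\left(-107\right) \left(-96\right) + \frac{28131}{\left(43 + 8\right) 91 + 16065}} = \sqrt{10272 + \frac{28131}{51 \cdot 91 + 16065}} = \sqrt{10272 + \frac{28131}{4641 + 16065}} = \sqrt{10272 + \frac{28131}{20706}} = \sqrt{10272 + 28131 \cdot \frac{1}{20706}} = \sqrt{10272 + \frac{9377}{6902}} = \sqrt{\frac{70906721}{6902}} = \frac{\sqrt{489398188342}}{6902}$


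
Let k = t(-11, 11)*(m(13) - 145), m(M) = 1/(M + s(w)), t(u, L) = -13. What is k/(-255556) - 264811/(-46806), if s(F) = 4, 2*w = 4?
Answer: 41034263885/7262372154 ≈ 5.6503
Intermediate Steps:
w = 2 (w = (½)*4 = 2)
m(M) = 1/(4 + M) (m(M) = 1/(M + 4) = 1/(4 + M))
k = 32032/17 (k = -13*(1/(4 + 13) - 145) = -13*(1/17 - 145) = -13*(-2464/17) = 32032/17 ≈ 1884.2)
k/(-255556) - 264811/(-46806) = (32032/17)/(-255556) - 264811/(-46806) = (32032/17)*(-1/255556) - 264811*(-1/46806) = -1144/155159 + 264811/46806 = 41034263885/7262372154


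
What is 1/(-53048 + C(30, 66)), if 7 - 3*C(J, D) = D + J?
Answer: -3/159233 ≈ -1.8840e-5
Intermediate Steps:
C(J, D) = 7/3 - D/3 - J/3 (C(J, D) = 7/3 - (D + J)/3 = 7/3 + (-D/3 - J/3) = 7/3 - D/3 - J/3)
1/(-53048 + C(30, 66)) = 1/(-53048 + (7/3 - ⅓*66 - ⅓*30)) = 1/(-53048 + (7/3 - 22 - 10)) = 1/(-53048 - 89/3) = 1/(-159233/3) = -3/159233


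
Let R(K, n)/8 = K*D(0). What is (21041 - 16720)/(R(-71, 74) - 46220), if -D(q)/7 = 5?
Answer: -4321/26340 ≈ -0.16405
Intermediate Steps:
D(q) = -35 (D(q) = -7*5 = -35)
R(K, n) = -280*K (R(K, n) = 8*(K*(-35)) = 8*(-35*K) = -280*K)
(21041 - 16720)/(R(-71, 74) - 46220) = (21041 - 16720)/(-280*(-71) - 46220) = 4321/(19880 - 46220) = 4321/(-26340) = 4321*(-1/26340) = -4321/26340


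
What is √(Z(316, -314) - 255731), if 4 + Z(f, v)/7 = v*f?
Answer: I*√950327 ≈ 974.85*I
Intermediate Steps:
Z(f, v) = -28 + 7*f*v (Z(f, v) = -28 + 7*(v*f) = -28 + 7*(f*v) = -28 + 7*f*v)
√(Z(316, -314) - 255731) = √((-28 + 7*316*(-314)) - 255731) = √((-28 - 694568) - 255731) = √(-694596 - 255731) = √(-950327) = I*√950327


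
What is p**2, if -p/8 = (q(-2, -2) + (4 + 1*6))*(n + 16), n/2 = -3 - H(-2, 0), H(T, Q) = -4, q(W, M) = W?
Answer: 1327104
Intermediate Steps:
n = 2 (n = 2*(-3 - 1*(-4)) = 2*(-3 + 4) = 2*1 = 2)
p = -1152 (p = -8*(-2 + (4 + 1*6))*(2 + 16) = -8*(-2 + (4 + 6))*18 = -8*(-2 + 10)*18 = -64*18 = -8*144 = -1152)
p**2 = (-1152)**2 = 1327104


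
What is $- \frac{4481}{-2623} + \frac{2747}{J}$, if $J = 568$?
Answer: $\frac{9750589}{1489864} \approx 6.5446$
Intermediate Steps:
$- \frac{4481}{-2623} + \frac{2747}{J} = - \frac{4481}{-2623} + \frac{2747}{568} = \left(-4481\right) \left(- \frac{1}{2623}\right) + 2747 \cdot \frac{1}{568} = \frac{4481}{2623} + \frac{2747}{568} = \frac{9750589}{1489864}$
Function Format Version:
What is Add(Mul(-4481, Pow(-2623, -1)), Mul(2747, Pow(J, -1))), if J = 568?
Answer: Rational(9750589, 1489864) ≈ 6.5446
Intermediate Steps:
Add(Mul(-4481, Pow(-2623, -1)), Mul(2747, Pow(J, -1))) = Add(Mul(-4481, Pow(-2623, -1)), Mul(2747, Pow(568, -1))) = Add(Mul(-4481, Rational(-1, 2623)), Mul(2747, Rational(1, 568))) = Add(Rational(4481, 2623), Rational(2747, 568)) = Rational(9750589, 1489864)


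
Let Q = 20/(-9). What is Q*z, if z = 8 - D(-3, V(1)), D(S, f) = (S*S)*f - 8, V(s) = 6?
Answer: 760/9 ≈ 84.444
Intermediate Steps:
D(S, f) = -8 + f*S**2 (D(S, f) = S**2*f - 8 = f*S**2 - 8 = -8 + f*S**2)
Q = -20/9 (Q = 20*(-1/9) = -20/9 ≈ -2.2222)
z = -38 (z = 8 - (-8 + 6*(-3)**2) = 8 - (-8 + 6*9) = 8 - (-8 + 54) = 8 - 1*46 = 8 - 46 = -38)
Q*z = -20/9*(-38) = 760/9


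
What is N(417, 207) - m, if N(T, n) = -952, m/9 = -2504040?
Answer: 22535408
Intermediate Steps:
m = -22536360 (m = 9*(-2504040) = -22536360)
N(417, 207) - m = -952 - 1*(-22536360) = -952 + 22536360 = 22535408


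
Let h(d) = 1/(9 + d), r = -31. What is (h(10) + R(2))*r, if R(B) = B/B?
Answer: -620/19 ≈ -32.632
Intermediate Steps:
R(B) = 1
(h(10) + R(2))*r = (1/(9 + 10) + 1)*(-31) = (1/19 + 1)*(-31) = (20/19)*(-31) = -620/19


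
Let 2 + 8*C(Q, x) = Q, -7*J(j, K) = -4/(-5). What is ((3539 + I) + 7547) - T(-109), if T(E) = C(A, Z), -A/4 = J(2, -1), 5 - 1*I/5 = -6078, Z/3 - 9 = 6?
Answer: 5810167/140 ≈ 41501.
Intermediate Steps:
Z = 45 (Z = 27 + 3*6 = 27 + 18 = 45)
J(j, K) = -4/35 (J(j, K) = -(-4)/(7*(-5)) = -(-4)*(-1)/(7*5) = -1/7*4/5 = -4/35)
I = 30415 (I = 25 - 5*(-6078) = 25 + 30390 = 30415)
A = 16/35 (A = -4*(-4/35) = 16/35 ≈ 0.45714)
C(Q, x) = -1/4 + Q/8
T(E) = -27/140 (T(E) = -1/4 + (1/8)*(16/35) = -1/4 + 2/35 = -27/140)
((3539 + I) + 7547) - T(-109) = ((3539 + 30415) + 7547) - 1*(-27/140) = (33954 + 7547) + 27/140 = 41501 + 27/140 = 5810167/140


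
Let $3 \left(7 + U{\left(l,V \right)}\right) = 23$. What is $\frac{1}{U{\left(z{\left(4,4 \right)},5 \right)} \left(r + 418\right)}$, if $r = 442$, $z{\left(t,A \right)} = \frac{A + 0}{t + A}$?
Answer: $\frac{3}{1720} \approx 0.0017442$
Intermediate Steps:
$z{\left(t,A \right)} = \frac{A}{A + t}$
$U{\left(l,V \right)} = \frac{2}{3}$ ($U{\left(l,V \right)} = -7 + \frac{1}{3} \cdot 23 = -7 + \frac{23}{3} = \frac{2}{3}$)
$\frac{1}{U{\left(z{\left(4,4 \right)},5 \right)} \left(r + 418\right)} = \frac{1}{\frac{2}{3} \left(442 + 418\right)} = \frac{1}{\frac{2}{3} \cdot 860} = \frac{1}{\frac{1720}{3}} = \frac{3}{1720}$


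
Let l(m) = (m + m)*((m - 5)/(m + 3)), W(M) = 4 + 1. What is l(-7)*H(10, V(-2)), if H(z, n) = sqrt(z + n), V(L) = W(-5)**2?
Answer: -42*sqrt(35) ≈ -248.48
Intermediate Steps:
W(M) = 5
V(L) = 25 (V(L) = 5**2 = 25)
H(z, n) = sqrt(n + z)
l(m) = 2*m*(-5 + m)/(3 + m) (l(m) = (2*m)*((-5 + m)/(3 + m)) = 2*m*(-5 + m)/(3 + m))
l(-7)*H(10, V(-2)) = (2*(-7)*(-5 - 7)/(3 - 7))*sqrt(25 + 10) = (2*(-7)*(-12)/(-4))*sqrt(35) = (2*(-7)*(-1/4)*(-12))*sqrt(35) = -42*sqrt(35)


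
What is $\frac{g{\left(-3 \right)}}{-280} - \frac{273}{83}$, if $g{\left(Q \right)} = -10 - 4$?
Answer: $- \frac{5377}{1660} \approx -3.2392$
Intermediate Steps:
$g{\left(Q \right)} = -14$ ($g{\left(Q \right)} = -10 - 4 = -14$)
$\frac{g{\left(-3 \right)}}{-280} - \frac{273}{83} = - \frac{14}{-280} - \frac{273}{83} = \left(-14\right) \left(- \frac{1}{280}\right) - \frac{273}{83} = \frac{1}{20} - \frac{273}{83} = - \frac{5377}{1660}$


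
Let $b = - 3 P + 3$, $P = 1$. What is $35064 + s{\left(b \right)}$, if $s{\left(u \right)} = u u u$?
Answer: $35064$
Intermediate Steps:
$b = 0$ ($b = \left(-3\right) 1 + 3 = -3 + 3 = 0$)
$s{\left(u \right)} = u^{3}$ ($s{\left(u \right)} = u^{2} u = u^{3}$)
$35064 + s{\left(b \right)} = 35064 + 0^{3} = 35064 + 0 = 35064$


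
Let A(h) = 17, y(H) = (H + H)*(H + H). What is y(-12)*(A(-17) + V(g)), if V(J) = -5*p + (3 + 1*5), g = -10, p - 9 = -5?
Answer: 2880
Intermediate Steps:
y(H) = 4*H² (y(H) = (2*H)*(2*H) = 4*H²)
p = 4 (p = 9 - 5 = 4)
V(J) = -12 (V(J) = -5*4 + (3 + 1*5) = -20 + (3 + 5) = -20 + 8 = -12)
y(-12)*(A(-17) + V(g)) = (4*(-12)²)*(17 - 12) = (4*144)*5 = 576*5 = 2880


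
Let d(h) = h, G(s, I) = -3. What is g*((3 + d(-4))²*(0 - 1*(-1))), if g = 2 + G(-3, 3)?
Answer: -1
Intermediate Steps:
g = -1 (g = 2 - 3 = -1)
g*((3 + d(-4))²*(0 - 1*(-1))) = -(3 - 4)²*(0 - 1*(-1)) = -(-1)²*(0 + 1) = -1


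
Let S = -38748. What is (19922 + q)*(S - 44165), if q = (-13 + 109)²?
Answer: -2415918994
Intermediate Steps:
q = 9216 (q = 96² = 9216)
(19922 + q)*(S - 44165) = (19922 + 9216)*(-38748 - 44165) = 29138*(-82913) = -2415918994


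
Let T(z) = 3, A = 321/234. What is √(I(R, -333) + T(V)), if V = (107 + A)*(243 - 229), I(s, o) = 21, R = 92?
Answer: 2*√6 ≈ 4.8990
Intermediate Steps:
A = 107/78 (A = 321*(1/234) = 107/78 ≈ 1.3718)
V = 59171/39 (V = (107 + 107/78)*(243 - 229) = (8453/78)*14 = 59171/39 ≈ 1517.2)
√(I(R, -333) + T(V)) = √(21 + 3) = √24 = 2*√6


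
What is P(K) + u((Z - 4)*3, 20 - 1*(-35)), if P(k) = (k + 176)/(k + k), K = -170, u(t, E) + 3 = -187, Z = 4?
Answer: -32303/170 ≈ -190.02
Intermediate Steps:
u(t, E) = -190 (u(t, E) = -3 - 187 = -190)
P(k) = (176 + k)/(2*k) (P(k) = (176 + k)/((2*k)) = (176 + k)*(1/(2*k)) = (176 + k)/(2*k))
P(K) + u((Z - 4)*3, 20 - 1*(-35)) = (½)*(176 - 170)/(-170) - 190 = (½)*(-1/170)*6 - 190 = -3/170 - 190 = -32303/170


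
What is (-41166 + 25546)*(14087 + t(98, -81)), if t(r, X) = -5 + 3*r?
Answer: -224553120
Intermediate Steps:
(-41166 + 25546)*(14087 + t(98, -81)) = (-41166 + 25546)*(14087 + (-5 + 3*98)) = -15620*(14087 + (-5 + 294)) = -15620*(14087 + 289) = -15620*14376 = -224553120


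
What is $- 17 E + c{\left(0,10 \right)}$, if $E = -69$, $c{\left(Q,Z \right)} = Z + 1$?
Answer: $1184$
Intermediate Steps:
$c{\left(Q,Z \right)} = 1 + Z$
$- 17 E + c{\left(0,10 \right)} = \left(-17\right) \left(-69\right) + \left(1 + 10\right) = 1173 + 11 = 1184$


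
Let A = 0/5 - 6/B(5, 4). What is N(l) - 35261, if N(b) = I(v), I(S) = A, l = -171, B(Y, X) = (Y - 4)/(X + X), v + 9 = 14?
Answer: -35309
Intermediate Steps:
v = 5 (v = -9 + 14 = 5)
B(Y, X) = (-4 + Y)/(2*X) (B(Y, X) = (-4 + Y)/((2*X)) = (-4 + Y)*(1/(2*X)) = (-4 + Y)/(2*X))
A = -48 (A = 0/5 - 6*8/(-4 + 5) = 0*(1/5) - 6/((1/2)*(1/4)*1) = 0 - 6/1/8 = 0 - 6*8 = 0 - 48 = -48)
I(S) = -48
N(b) = -48
N(l) - 35261 = -48 - 35261 = -35309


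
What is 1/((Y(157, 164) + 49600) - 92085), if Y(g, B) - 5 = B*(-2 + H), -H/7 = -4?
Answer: -1/38216 ≈ -2.6167e-5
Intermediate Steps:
H = 28 (H = -7*(-4) = 28)
Y(g, B) = 5 + 26*B (Y(g, B) = 5 + B*(-2 + 28) = 5 + B*26 = 5 + 26*B)
1/((Y(157, 164) + 49600) - 92085) = 1/(((5 + 26*164) + 49600) - 92085) = 1/(((5 + 4264) + 49600) - 92085) = 1/((4269 + 49600) - 92085) = 1/(53869 - 92085) = 1/(-38216) = -1/38216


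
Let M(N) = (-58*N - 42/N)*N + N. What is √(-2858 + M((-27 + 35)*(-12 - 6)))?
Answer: 2*I*√301433 ≈ 1098.1*I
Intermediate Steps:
M(N) = N + N*(-58*N - 42/N) (M(N) = N*(-58*N - 42/N) + N = N + N*(-58*N - 42/N))
√(-2858 + M((-27 + 35)*(-12 - 6))) = √(-2858 + (-42 + (-27 + 35)*(-12 - 6) - 58*(-27 + 35)²*(-12 - 6)²)) = √(-2858 + (-42 + 8*(-18) - 58*(8*(-18))²)) = √(-2858 + (-42 - 144 - 58*(-144)²)) = √(-2858 + (-42 - 144 - 58*20736)) = √(-2858 + (-42 - 144 - 1202688)) = √(-2858 - 1202874) = √(-1205732) = 2*I*√301433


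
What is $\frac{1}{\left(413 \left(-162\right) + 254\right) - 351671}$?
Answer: $- \frac{1}{418323} \approx -2.3905 \cdot 10^{-6}$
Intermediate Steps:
$\frac{1}{\left(413 \left(-162\right) + 254\right) - 351671} = \frac{1}{\left(-66906 + 254\right) - 351671} = \frac{1}{-66652 - 351671} = \frac{1}{-418323} = - \frac{1}{418323}$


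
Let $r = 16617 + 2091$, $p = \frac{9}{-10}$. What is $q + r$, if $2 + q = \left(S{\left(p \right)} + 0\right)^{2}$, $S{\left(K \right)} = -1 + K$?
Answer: $\frac{1870961}{100} \approx 18710.0$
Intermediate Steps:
$p = - \frac{9}{10}$ ($p = 9 \left(- \frac{1}{10}\right) = - \frac{9}{10} \approx -0.9$)
$r = 18708$
$q = \frac{161}{100}$ ($q = -2 + \left(\left(-1 - \frac{9}{10}\right) + 0\right)^{2} = -2 + \left(- \frac{19}{10} + 0\right)^{2} = -2 + \left(- \frac{19}{10}\right)^{2} = -2 + \frac{361}{100} = \frac{161}{100} \approx 1.61$)
$q + r = \frac{161}{100} + 18708 = \frac{1870961}{100}$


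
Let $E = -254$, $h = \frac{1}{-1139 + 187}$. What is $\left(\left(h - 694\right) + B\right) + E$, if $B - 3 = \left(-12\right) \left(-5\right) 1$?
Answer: $- \frac{842521}{952} \approx -885.0$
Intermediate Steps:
$h = - \frac{1}{952}$ ($h = \frac{1}{-952} = - \frac{1}{952} \approx -0.0010504$)
$B = 63$ ($B = 3 + \left(-12\right) \left(-5\right) 1 = 3 + 60 \cdot 1 = 3 + 60 = 63$)
$\left(\left(h - 694\right) + B\right) + E = \left(\left(- \frac{1}{952} - 694\right) + 63\right) - 254 = \left(- \frac{660689}{952} + 63\right) - 254 = - \frac{600713}{952} - 254 = - \frac{842521}{952}$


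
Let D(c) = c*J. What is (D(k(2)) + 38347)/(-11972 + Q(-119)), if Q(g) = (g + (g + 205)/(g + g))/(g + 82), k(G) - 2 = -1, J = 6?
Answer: -168868259/52698512 ≈ -3.2044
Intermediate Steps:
k(G) = 1 (k(G) = 2 - 1 = 1)
D(c) = 6*c (D(c) = c*6 = 6*c)
Q(g) = (g + (205 + g)/(2*g))/(82 + g) (Q(g) = (g + (205 + g)/((2*g)))/(82 + g) = (g + (205 + g)*(1/(2*g)))/(82 + g) = (g + (205 + g)/(2*g))/(82 + g))
(D(k(2)) + 38347)/(-11972 + Q(-119)) = (6*1 + 38347)/(-11972 + (1/2)*(205 - 119 + 2*(-119)**2)/(-119*(82 - 119))) = (6 + 38347)/(-11972 + (1/2)*(-1/119)*(205 - 119 + 2*14161)/(-37)) = 38353/(-11972 + (1/2)*(-1/119)*(-1/37)*(205 - 119 + 28322)) = 38353/(-11972 + (1/2)*(-1/119)*(-1/37)*28408) = 38353/(-11972 + 14204/4403) = 38353/(-52698512/4403) = 38353*(-4403/52698512) = -168868259/52698512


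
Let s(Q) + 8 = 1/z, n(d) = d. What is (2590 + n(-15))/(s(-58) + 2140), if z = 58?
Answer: 149350/123657 ≈ 1.2078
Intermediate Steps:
s(Q) = -463/58 (s(Q) = -8 + 1/58 = -463/58)
(2590 + n(-15))/(s(-58) + 2140) = (2590 - 15)/(-463/58 + 2140) = 2575/(123657/58) = 2575*(58/123657) = 149350/123657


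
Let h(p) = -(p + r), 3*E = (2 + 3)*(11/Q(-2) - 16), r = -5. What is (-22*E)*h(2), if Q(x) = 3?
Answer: 4070/3 ≈ 1356.7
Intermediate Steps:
E = -185/9 (E = ((2 + 3)*(11/3 - 16))/3 = (5*(11*(⅓) - 16))/3 = (5*(11/3 - 16))/3 = (5*(-37/3))/3 = (⅓)*(-185/3) = -185/9 ≈ -20.556)
h(p) = 5 - p (h(p) = -(p - 5) = -(-5 + p) = 5 - p)
(-22*E)*h(2) = (-22*(-185/9))*(5 - 1*2) = 4070*(5 - 2)/9 = (4070/9)*3 = 4070/3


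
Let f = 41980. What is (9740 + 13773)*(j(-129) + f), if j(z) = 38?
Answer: 987969234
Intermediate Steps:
(9740 + 13773)*(j(-129) + f) = (9740 + 13773)*(38 + 41980) = 23513*42018 = 987969234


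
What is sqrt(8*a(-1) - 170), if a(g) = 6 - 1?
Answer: I*sqrt(130) ≈ 11.402*I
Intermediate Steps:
a(g) = 5
sqrt(8*a(-1) - 170) = sqrt(8*5 - 170) = sqrt(40 - 170) = sqrt(-130) = I*sqrt(130)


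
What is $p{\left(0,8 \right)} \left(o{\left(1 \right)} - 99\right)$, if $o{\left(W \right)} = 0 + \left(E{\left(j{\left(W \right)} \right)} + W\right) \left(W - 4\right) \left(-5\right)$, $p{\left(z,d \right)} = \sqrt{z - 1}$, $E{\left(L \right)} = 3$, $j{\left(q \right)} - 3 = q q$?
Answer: $- 39 i \approx - 39.0 i$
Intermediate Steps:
$j{\left(q \right)} = 3 + q^{2}$ ($j{\left(q \right)} = 3 + q q = 3 + q^{2}$)
$p{\left(z,d \right)} = \sqrt{-1 + z}$
$o{\left(W \right)} = - 5 \left(-4 + W\right) \left(3 + W\right)$ ($o{\left(W \right)} = 0 + \left(3 + W\right) \left(W - 4\right) \left(-5\right) = 0 + \left(3 + W\right) \left(-4 + W\right) \left(-5\right) = 0 + \left(-4 + W\right) \left(3 + W\right) \left(-5\right) = 0 - 5 \left(-4 + W\right) \left(3 + W\right) = - 5 \left(-4 + W\right) \left(3 + W\right)$)
$p{\left(0,8 \right)} \left(o{\left(1 \right)} - 99\right) = \sqrt{-1 + 0} \left(\left(60 - 5 \cdot 1^{2} + 5 \cdot 1\right) - 99\right) = \sqrt{-1} \left(\left(60 - 5 + 5\right) - 99\right) = i \left(\left(60 - 5 + 5\right) - 99\right) = i \left(60 - 99\right) = i \left(-39\right) = - 39 i$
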